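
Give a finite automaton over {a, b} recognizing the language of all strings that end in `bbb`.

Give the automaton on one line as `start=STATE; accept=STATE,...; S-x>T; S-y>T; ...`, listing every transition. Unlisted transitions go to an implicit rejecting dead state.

start=S0; accept=S3; S0-a>S0; S0-b>S1; S1-a>S0; S1-b>S2; S2-a>S0; S2-b>S3; S3-a>S0; S3-b>S3

Remember how much of `bbb` the current input suffix matches. State S0 means no match yet; S1 means the last symbol is `b`; S2 means the last 2 symbols are `bb`; S3 means the last 3 symbols are `bbb`. Only S3 accepts. On a mismatch, fall back to the longest proper suffix that is still a prefix of `bbb`.
4 states suffice.
        a   b  
>  S0   S0  S1 
   S1   S0  S2 
   S2   S0  S3 
 * S3   S0  S3 
(> = start, * = accepting)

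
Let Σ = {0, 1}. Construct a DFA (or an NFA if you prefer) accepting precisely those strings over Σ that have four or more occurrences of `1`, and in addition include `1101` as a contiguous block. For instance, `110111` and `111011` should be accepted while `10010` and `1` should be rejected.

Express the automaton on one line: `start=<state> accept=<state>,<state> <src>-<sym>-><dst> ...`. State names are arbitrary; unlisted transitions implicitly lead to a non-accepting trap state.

Run two small machines in parallel and take their product. The first has 6 states tracking the count of `1`s, saturating at 5; the second has 5 states tracking whether and how much of `1101` has been seen. A product state is a pair (one from each), accepting exactly when both do. After merging equivalent states the machine shrinks.
A 10-state machine:
       0  1 
>  A   A  B 
   B   C  D 
   C   C  E 
   D   F  G 
   E   C  G 
   F   C  H 
   G   I  G 
   H   H  J 
   I   C  J 
 * J   J  J 
(> = start, * = accepting)

start=A accept=J A-0->A A-1->B B-0->C B-1->D C-0->C C-1->E D-0->F D-1->G E-0->C E-1->G F-0->C F-1->H G-0->I G-1->G H-0->H H-1->J I-0->C I-1->J J-0->J J-1->J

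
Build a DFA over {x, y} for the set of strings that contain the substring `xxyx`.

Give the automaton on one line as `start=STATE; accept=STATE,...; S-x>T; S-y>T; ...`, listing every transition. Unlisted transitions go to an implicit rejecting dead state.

Track how much of `xxyx` has been matched so far: state A is no progress, E is the absorbing accept state reached once `xxyx` has occurred. Intermediate states record partial matches; on a mismatch, fall back to the longest reusable overlap.
       x  y 
>  A   B  A 
   B   C  A 
   C   C  D 
   D   E  A 
 * E   E  E 
(> = start, * = accepting)

start=A; accept=E; A-x>B; A-y>A; B-x>C; B-y>A; C-x>C; C-y>D; D-x>E; D-y>A; E-x>E; E-y>E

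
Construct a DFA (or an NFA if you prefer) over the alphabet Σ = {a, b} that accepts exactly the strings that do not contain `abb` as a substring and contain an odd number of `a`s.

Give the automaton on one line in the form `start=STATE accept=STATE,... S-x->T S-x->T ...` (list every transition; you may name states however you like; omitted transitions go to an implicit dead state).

start=S0 accept=S1,S3 S0-a->S1 S0-b->S0 S1-a->S2 S1-b->S3 S2-a->S1 S2-b->S4 S3-a->S2 S3-b->S5 S4-a->S1 S4-b->S5 S5-a->S5 S5-b->S5

Build one automaton per condition and run them in lockstep. The first has 4 states tracking partial matches of the forbidden pattern `abb`; the second has 2 states tracking the count of `a`s modulo 2. A product state is a pair (one from each), accepting exactly when both do. Equivalent product states are then merged.
6 states suffice.
        a   b  
>  S0   S1  S0 
 * S1   S2  S3 
   S2   S1  S4 
 * S3   S2  S5 
   S4   S1  S5 
   S5   S5  S5 
(> = start, * = accepting)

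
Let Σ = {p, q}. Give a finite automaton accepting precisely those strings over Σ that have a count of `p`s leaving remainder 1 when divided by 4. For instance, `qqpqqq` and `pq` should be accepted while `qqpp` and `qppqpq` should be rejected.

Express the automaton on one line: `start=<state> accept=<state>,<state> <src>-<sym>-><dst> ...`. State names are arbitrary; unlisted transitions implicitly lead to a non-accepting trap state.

start=A accept=B A-p->B A-q->A B-p->C B-q->B C-p->D C-q->C D-p->A D-q->D

Keep the running count of `p`s modulo 4: each `p` advances along the cycle A → B → C → D → A while other symbols loop. Accept at B.
A 4-state machine:
       p  q 
>  A   B  A 
 * B   C  B 
   C   D  C 
   D   A  D 
(> = start, * = accepting)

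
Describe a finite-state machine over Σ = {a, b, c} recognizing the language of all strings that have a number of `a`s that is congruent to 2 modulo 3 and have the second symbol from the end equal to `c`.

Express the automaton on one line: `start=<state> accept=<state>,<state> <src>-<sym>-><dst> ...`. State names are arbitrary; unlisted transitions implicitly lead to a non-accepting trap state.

start=s0 accept=s5,s6 s0-a->s1 s0-b->s0 s0-c->s0 s1-a->s2 s1-b->s1 s1-c->s3 s2-a->s0 s2-b->s2 s2-c->s4 s3-a->s5 s3-b->s1 s3-c->s3 s4-a->s0 s4-b->s5 s4-c->s6 s5-a->s0 s5-b->s2 s5-c->s4 s6-a->s0 s6-b->s5 s6-c->s6

Build one automaton per condition and run them in lockstep. The first has 3 states tracking the count of `a`s modulo 3; the second has 13 states tracking the last 2 symbols read. A product state is a pair (one from each), accepting exactly when both do. Equivalent product states are then merged.
        a   b   c  
>  s0   s1  s0  s0 
   s1   s2  s1  s3 
   s2   s0  s2  s4 
   s3   s5  s1  s3 
   s4   s0  s5  s6 
 * s5   s0  s2  s4 
 * s6   s0  s5  s6 
(> = start, * = accepting)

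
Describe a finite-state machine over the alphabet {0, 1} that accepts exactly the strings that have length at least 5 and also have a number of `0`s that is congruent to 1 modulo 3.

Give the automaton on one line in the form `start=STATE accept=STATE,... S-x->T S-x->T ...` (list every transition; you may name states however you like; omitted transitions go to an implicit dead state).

start=S0 accept=S13,S17 S0-0->S1 S0-1->S2 S1-0->S3 S1-1->S4 S2-0->S4 S2-1->S5 S3-0->S6 S3-1->S7 S4-0->S7 S4-1->S8 S5-0->S8 S5-1->S6 S6-0->S9 S6-1->S10 S7-0->S10 S7-1->S11 S8-0->S11 S8-1->S9 S9-0->S12 S9-1->S13 S10-0->S13 S10-1->S14 S11-0->S14 S11-1->S12 S12-0->S15 S12-1->S16 S13-0->S16 S13-1->S17 S14-0->S17 S14-1->S15 S15-0->S17 S15-1->S15 S16-0->S15 S16-1->S16 S17-0->S16 S17-1->S17

Build one automaton per condition and run them in lockstep. One (7 states) tracks the input length, saturating at 6; the other (3 states) tracks the count of `0`s modulo 3. Each combined state is a pair, one component from each; accept when both components accept.
18 states suffice.
          0    1  
>  S0     S1   S2 
   S1     S3   S4 
   S2     S4   S5 
   S3     S6   S7 
   S4     S7   S8 
   S5     S8   S6 
   S6     S9  S10 
   S7    S10  S11 
   S8    S11   S9 
   S9    S12  S13 
   S10   S13  S14 
   S11   S14  S12 
   S12   S15  S16 
 * S13   S16  S17 
   S14   S17  S15 
   S15   S17  S15 
   S16   S15  S16 
 * S17   S16  S17 
(> = start, * = accepting)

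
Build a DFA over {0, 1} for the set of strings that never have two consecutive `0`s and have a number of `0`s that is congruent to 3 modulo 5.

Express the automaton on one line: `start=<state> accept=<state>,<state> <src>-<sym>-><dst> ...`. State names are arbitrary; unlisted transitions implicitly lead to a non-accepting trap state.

Build one automaton per condition and run them in lockstep. One (3 states) tracks partial matches of the forbidden pattern `00`; the other (5 states) tracks the count of `0`s modulo 5. Each combined state is a pair, one component from each; accept when both components accept. Equivalent product states are then merged.
11 states suffice.
          0    1  
>  S0     S1   S0 
   S1     S2   S3 
   S2     S2   S2 
   S3     S4   S3 
   S4     S2   S5 
   S5     S6   S5 
 * S6     S2   S7 
 * S7     S8   S7 
   S8     S2   S9 
   S9    S10   S9 
   S10    S2   S0 
(> = start, * = accepting)

start=S0 accept=S6,S7 S0-0->S1 S0-1->S0 S1-0->S2 S1-1->S3 S2-0->S2 S2-1->S2 S3-0->S4 S3-1->S3 S4-0->S2 S4-1->S5 S5-0->S6 S5-1->S5 S6-0->S2 S6-1->S7 S7-0->S8 S7-1->S7 S8-0->S2 S8-1->S9 S9-0->S10 S9-1->S9 S10-0->S2 S10-1->S0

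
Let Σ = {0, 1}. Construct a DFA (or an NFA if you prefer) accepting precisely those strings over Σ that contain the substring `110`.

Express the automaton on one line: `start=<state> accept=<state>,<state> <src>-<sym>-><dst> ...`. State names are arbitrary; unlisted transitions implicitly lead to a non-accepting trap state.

Track how much of `110` has been matched so far: state S0 is no progress, S3 is the absorbing accept state reached once `110` has occurred. Intermediate states record partial matches; on a mismatch, fall back to the longest reusable overlap.
        0   1  
>  S0   S0  S1 
   S1   S0  S2 
   S2   S3  S2 
 * S3   S3  S3 
(> = start, * = accepting)

start=S0 accept=S3 S0-0->S0 S0-1->S1 S1-0->S0 S1-1->S2 S2-0->S3 S2-1->S2 S3-0->S3 S3-1->S3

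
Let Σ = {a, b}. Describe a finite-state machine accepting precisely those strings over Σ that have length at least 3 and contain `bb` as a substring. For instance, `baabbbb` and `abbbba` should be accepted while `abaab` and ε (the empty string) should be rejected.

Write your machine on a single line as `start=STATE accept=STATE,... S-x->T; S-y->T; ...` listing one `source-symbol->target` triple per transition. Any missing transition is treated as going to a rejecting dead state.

start=s0; accept=s5; s0-a->s1; s0-b->s2; s1-a->s1; s1-b->s3; s2-a->s1; s2-b->s4; s3-a->s1; s3-b->s5; s4-a->s5; s4-b->s5; s5-a->s5; s5-b->s5

Handle the two conditions separately and then intersect. The first has 5 states tracking the input length, saturating at 4; the second has 3 states tracking whether and how much of `bb` has been seen. A product state is a pair (one from each), accepting exactly when both do. After merging equivalent states the machine shrinks.
A 6-state machine:
        a   b  
>  s0   s1  s2 
   s1   s1  s3 
   s2   s1  s4 
   s3   s1  s5 
   s4   s5  s5 
 * s5   s5  s5 
(> = start, * = accepting)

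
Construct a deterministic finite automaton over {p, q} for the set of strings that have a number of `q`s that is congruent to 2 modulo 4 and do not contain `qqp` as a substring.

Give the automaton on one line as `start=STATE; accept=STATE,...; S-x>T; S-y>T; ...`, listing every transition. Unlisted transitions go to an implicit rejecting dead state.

Build one automaton per condition and run them in lockstep. The first has 4 states tracking the count of `q`s modulo 4; the second has 4 states tracking partial matches of the forbidden pattern `qqp`. A product state is a pair (one from each), accepting exactly when both do. Minimizing collapses redundant product states.
A 13-state machine:
          p    q  
>  S0     S0   S1 
   S1     S2   S3 
   S2     S2   S4 
 * S3     S5   S6 
 * S4     S7   S6 
   S5     S5   S5 
   S6     S5   S8 
 * S7     S7   S9 
   S8     S5  S10 
   S9    S11   S8 
   S10    S5   S3 
   S11   S11  S12 
   S12    S0  S10 
(> = start, * = accepting)

start=S0; accept=S3,S4,S7; S0-p>S0; S0-q>S1; S1-p>S2; S1-q>S3; S2-p>S2; S2-q>S4; S3-p>S5; S3-q>S6; S4-p>S7; S4-q>S6; S5-p>S5; S5-q>S5; S6-p>S5; S6-q>S8; S7-p>S7; S7-q>S9; S8-p>S5; S8-q>S10; S9-p>S11; S9-q>S8; S10-p>S5; S10-q>S3; S11-p>S11; S11-q>S12; S12-p>S0; S12-q>S10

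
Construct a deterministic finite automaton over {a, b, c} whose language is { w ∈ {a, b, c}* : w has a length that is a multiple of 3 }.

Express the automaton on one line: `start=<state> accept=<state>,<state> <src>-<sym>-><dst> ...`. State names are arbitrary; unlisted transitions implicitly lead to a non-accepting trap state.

Count input length modulo 3: every symbol advances one step around the cycle q0 → q1 → q2 → q0. Accept at q0.
        a   b   c  
>* q0   q1  q1  q1 
   q1   q2  q2  q2 
   q2   q0  q0  q0 
(> = start, * = accepting)

start=q0 accept=q0 q0-a->q1 q0-b->q1 q0-c->q1 q1-a->q2 q1-b->q2 q1-c->q2 q2-a->q0 q2-b->q0 q2-c->q0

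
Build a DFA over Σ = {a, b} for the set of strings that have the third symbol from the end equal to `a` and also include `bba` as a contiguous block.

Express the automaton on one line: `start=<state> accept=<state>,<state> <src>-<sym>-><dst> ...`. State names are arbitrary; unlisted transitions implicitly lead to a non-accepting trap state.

Run two small machines in parallel and take their product. One (15 states) tracks the last 3 symbols read; the other (4 states) tracks whether and how much of `bba` has been seen. Each combined state is a pair, one component from each; accept when both components accept. Minimizing collapses redundant product states.
        a   b  
>  S0   S0  S1 
   S1   S0  S2 
   S2   S3  S2 
   S3   S4  S5 
   S4   S6  S7 
   S5   S8  S9 
 * S6   S6  S7 
 * S7   S8  S9 
 * S8   S4  S5 
 * S9   S3  S2 
(> = start, * = accepting)

start=S0 accept=S6,S7,S8,S9 S0-a->S0 S0-b->S1 S1-a->S0 S1-b->S2 S2-a->S3 S2-b->S2 S3-a->S4 S3-b->S5 S4-a->S6 S4-b->S7 S5-a->S8 S5-b->S9 S6-a->S6 S6-b->S7 S7-a->S8 S7-b->S9 S8-a->S4 S8-b->S5 S9-a->S3 S9-b->S2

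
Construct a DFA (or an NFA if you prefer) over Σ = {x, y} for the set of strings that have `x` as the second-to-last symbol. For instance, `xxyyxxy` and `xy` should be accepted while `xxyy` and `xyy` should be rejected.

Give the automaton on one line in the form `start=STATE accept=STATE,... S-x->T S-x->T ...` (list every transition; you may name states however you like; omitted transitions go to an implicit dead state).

Because acceptance depends on a position counted from the end, the machine has to buffer the most recent 2 symbols. Make each state the string of the last up-to-2 symbols read; on input `x` shift the window left and append `x`. Accept when the buffered window has length 2 and begins with `x`.
With 7 states:
        x   y  
>  q0   q1  q2 
   q1   q3  q4 
   q2   q5  q6 
 * q3   q3  q4 
 * q4   q5  q6 
   q5   q3  q4 
   q6   q5  q6 
(> = start, * = accepting)

start=q0 accept=q3,q4 q0-x->q1 q0-y->q2 q1-x->q3 q1-y->q4 q2-x->q5 q2-y->q6 q3-x->q3 q3-y->q4 q4-x->q5 q4-y->q6 q5-x->q3 q5-y->q4 q6-x->q5 q6-y->q6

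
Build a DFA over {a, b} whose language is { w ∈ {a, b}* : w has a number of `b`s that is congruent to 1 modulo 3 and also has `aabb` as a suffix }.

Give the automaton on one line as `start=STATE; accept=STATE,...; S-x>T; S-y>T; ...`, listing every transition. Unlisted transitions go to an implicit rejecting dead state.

start=s0; accept=s6; s0-a>s0; s0-b>s1; s1-a>s1; s1-b>s2; s2-a>s3; s2-b>s0; s3-a>s4; s3-b>s0; s4-a>s4; s4-b>s5; s5-a>s0; s5-b>s6; s6-a>s1; s6-b>s2

Run two small machines in parallel and take their product. The first has 3 states tracking the count of `b`s modulo 3; the second has 5 states tracking how much of the suffix `aabb` has currently been matched. A product state is a pair (one from each), accepting exactly when both do. Equivalent product states are then merged.
With 7 states:
        a   b  
>  s0   s0  s1 
   s1   s1  s2 
   s2   s3  s0 
   s3   s4  s0 
   s4   s4  s5 
   s5   s0  s6 
 * s6   s1  s2 
(> = start, * = accepting)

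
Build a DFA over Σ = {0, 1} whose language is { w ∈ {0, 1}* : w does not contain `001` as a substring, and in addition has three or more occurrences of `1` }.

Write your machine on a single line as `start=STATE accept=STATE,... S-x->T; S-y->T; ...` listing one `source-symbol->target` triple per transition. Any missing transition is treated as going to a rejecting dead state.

Run two small machines in parallel and take their product. One (4 states) tracks partial matches of the forbidden pattern `001`; the other (5 states) tracks the count of `1`s, saturating at 4. Each combined state is a pair, one component from each; accept when both components accept. Minimizing collapses redundant product states.
10 states suffice.
        0   1  
>  s0   s1  s2 
   s1   s3  s2 
   s2   s4  s5 
   s3   s3  s3 
   s4   s3  s5 
   s5   s6  s7 
   s6   s3  s7 
 * s7   s8  s7 
 * s8   s9  s7 
 * s9   s9  s3 
(> = start, * = accepting)

start=s0; accept=s7,s8,s9; s0-0->s1; s0-1->s2; s1-0->s3; s1-1->s2; s2-0->s4; s2-1->s5; s3-0->s3; s3-1->s3; s4-0->s3; s4-1->s5; s5-0->s6; s5-1->s7; s6-0->s3; s6-1->s7; s7-0->s8; s7-1->s7; s8-0->s9; s8-1->s7; s9-0->s9; s9-1->s3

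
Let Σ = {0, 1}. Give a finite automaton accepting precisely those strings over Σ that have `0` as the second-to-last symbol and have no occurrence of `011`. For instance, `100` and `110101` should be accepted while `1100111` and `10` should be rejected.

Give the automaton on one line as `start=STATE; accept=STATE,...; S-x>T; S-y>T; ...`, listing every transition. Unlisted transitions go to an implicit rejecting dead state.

Run two small machines in parallel and take their product. One (7 states) tracks the last 2 symbols read; the other (4 states) tracks partial matches of the forbidden pattern `011`. Each combined state is a pair, one component from each; accept when both components accept. Minimizing collapses redundant product states.
        0   1  
>  q0   q1  q0 
   q1   q2  q3 
 * q2   q2  q3 
 * q3   q1  q4 
   q4   q4  q4 
(> = start, * = accepting)

start=q0; accept=q2,q3; q0-0>q1; q0-1>q0; q1-0>q2; q1-1>q3; q2-0>q2; q2-1>q3; q3-0>q1; q3-1>q4; q4-0>q4; q4-1>q4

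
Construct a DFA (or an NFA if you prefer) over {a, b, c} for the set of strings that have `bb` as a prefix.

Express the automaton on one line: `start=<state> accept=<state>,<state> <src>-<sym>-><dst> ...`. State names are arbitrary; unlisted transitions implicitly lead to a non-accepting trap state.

Walk along `bb` while the input agrees: from q0 take `b` to q1, and so on. Any deviation drops to the rejecting sink q3. Once q2 is reached the prefix is confirmed and every continuation is accepted.
A 4-state machine:
        a   b   c  
>  q0   q3  q1  q3 
   q1   q3  q2  q3 
 * q2   q2  q2  q2 
   q3   q3  q3  q3 
(> = start, * = accepting)

start=q0 accept=q2 q0-a->q3 q0-b->q1 q0-c->q3 q1-a->q3 q1-b->q2 q1-c->q3 q2-a->q2 q2-b->q2 q2-c->q2 q3-a->q3 q3-b->q3 q3-c->q3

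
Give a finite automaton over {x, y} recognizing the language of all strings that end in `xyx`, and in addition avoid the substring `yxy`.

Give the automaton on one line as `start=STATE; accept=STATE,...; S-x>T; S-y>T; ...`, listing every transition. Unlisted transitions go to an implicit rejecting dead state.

start=q0; accept=q5; q0-x>q1; q0-y>q2; q1-x>q1; q1-y>q3; q2-x>q4; q2-y>q2; q3-x>q5; q3-y>q2; q4-x>q1; q4-y>q6; q5-x>q1; q5-y>q6; q6-x>q6; q6-y>q6

Handle the two conditions separately and then intersect. One (4 states) tracks how much of the suffix `xyx` has currently been matched; the other (4 states) tracks partial matches of the forbidden pattern `yxy`. Each combined state is a pair, one component from each; accept when both components accept. Minimizing collapses redundant product states.
With 7 states:
        x   y  
>  q0   q1  q2 
   q1   q1  q3 
   q2   q4  q2 
   q3   q5  q2 
   q4   q1  q6 
 * q5   q1  q6 
   q6   q6  q6 
(> = start, * = accepting)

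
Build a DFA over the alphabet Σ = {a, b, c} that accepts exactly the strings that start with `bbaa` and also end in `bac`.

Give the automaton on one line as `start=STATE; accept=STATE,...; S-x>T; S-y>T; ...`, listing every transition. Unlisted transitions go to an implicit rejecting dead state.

Handle the two conditions separately and then intersect. One (6 states) tracks whether the input so far still matches the prefix `bbaa`; the other (4 states) tracks how much of the suffix `bac` has currently been matched. Each combined state is a pair, one component from each; accept when both components accept.
12 states suffice.
          a    b    c  
>  s0     s1   s2   s1 
   s1     s1   s3   s1 
   s2     s4   s5   s1 
   s3     s4   s3   s1 
   s4     s1   s3   s6 
   s5     s7   s3   s1 
   s6     s1   s3   s1 
   s7     s8   s3   s6 
   s8     s8   s9   s8 
   s9    s10   s9   s8 
   s10    s8   s9  s11 
 * s11    s8   s9   s8 
(> = start, * = accepting)

start=s0; accept=s11; s0-a>s1; s0-b>s2; s0-c>s1; s1-a>s1; s1-b>s3; s1-c>s1; s2-a>s4; s2-b>s5; s2-c>s1; s3-a>s4; s3-b>s3; s3-c>s1; s4-a>s1; s4-b>s3; s4-c>s6; s5-a>s7; s5-b>s3; s5-c>s1; s6-a>s1; s6-b>s3; s6-c>s1; s7-a>s8; s7-b>s3; s7-c>s6; s8-a>s8; s8-b>s9; s8-c>s8; s9-a>s10; s9-b>s9; s9-c>s8; s10-a>s8; s10-b>s9; s10-c>s11; s11-a>s8; s11-b>s9; s11-c>s8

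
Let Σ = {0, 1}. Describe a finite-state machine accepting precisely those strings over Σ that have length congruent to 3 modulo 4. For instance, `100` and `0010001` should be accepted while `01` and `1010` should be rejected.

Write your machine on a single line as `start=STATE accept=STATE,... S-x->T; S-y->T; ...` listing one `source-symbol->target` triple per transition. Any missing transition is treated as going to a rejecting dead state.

Count input length modulo 4: every symbol advances one step around the cycle A → B → C → D → A. Accept at D.
       0  1 
>  A   B  B 
   B   C  C 
   C   D  D 
 * D   A  A 
(> = start, * = accepting)

start=A; accept=D; A-0->B; A-1->B; B-0->C; B-1->C; C-0->D; C-1->D; D-0->A; D-1->A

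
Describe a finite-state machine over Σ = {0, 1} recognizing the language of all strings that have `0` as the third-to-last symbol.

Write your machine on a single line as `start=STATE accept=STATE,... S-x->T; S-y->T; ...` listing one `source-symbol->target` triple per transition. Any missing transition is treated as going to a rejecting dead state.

start=q0; accept=q7,q8,q9,q10; q0-0->q1; q0-1->q2; q1-0->q3; q1-1->q4; q2-0->q5; q2-1->q6; q3-0->q7; q3-1->q8; q4-0->q9; q4-1->q10; q5-0->q11; q5-1->q12; q6-0->q13; q6-1->q14; q7-0->q7; q7-1->q8; q8-0->q9; q8-1->q10; q9-0->q11; q9-1->q12; q10-0->q13; q10-1->q14; q11-0->q7; q11-1->q8; q12-0->q9; q12-1->q10; q13-0->q11; q13-1->q12; q14-0->q13; q14-1->q14

A DFA must remember the last 3 symbols (since which symbol is third-to-last isn't known until the input ends). Use one state per possible window of the last ≤3 symbols; accept from those whose window starts with `0`.
          0    1  
>  q0     q1   q2 
   q1     q3   q4 
   q2     q5   q6 
   q3     q7   q8 
   q4     q9  q10 
   q5    q11  q12 
   q6    q13  q14 
 * q7     q7   q8 
 * q8     q9  q10 
 * q9    q11  q12 
 * q10   q13  q14 
   q11    q7   q8 
   q12    q9  q10 
   q13   q11  q12 
   q14   q13  q14 
(> = start, * = accepting)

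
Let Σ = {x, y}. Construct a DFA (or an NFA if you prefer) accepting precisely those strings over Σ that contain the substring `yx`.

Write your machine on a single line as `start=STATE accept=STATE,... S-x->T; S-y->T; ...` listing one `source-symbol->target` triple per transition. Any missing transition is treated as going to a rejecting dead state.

States A..B record the length of the longest prefix of `yx` that matches the current input suffix. Reaching C means `yx` has been seen, and we stay there forever. Accept from C.
3 states suffice.
       x  y 
>  A   A  B 
   B   C  B 
 * C   C  C 
(> = start, * = accepting)

start=A; accept=C; A-x->A; A-y->B; B-x->C; B-y->B; C-x->C; C-y->C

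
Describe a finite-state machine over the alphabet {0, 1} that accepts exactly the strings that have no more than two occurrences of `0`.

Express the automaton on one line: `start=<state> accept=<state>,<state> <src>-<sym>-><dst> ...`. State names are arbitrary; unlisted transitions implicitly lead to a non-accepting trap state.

Only the number of `0`s matters, and only up to 3. Make a chain s0 → s1 → s2 → s3 advanced by each `0` (with s3 absorbing); every other symbol self-loops. The accepting set is {s0, s1, s2}.
4 states suffice.
        0   1  
>* s0   s1  s0 
 * s1   s2  s1 
 * s2   s3  s2 
   s3   s3  s3 
(> = start, * = accepting)

start=s0 accept=s0,s1,s2 s0-0->s1 s0-1->s0 s1-0->s2 s1-1->s1 s2-0->s3 s2-1->s2 s3-0->s3 s3-1->s3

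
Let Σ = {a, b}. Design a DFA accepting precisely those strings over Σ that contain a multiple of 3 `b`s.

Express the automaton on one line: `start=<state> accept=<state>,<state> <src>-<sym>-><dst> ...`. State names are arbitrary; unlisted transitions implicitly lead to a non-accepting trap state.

Keep the running count of `b`s modulo 3: each `b` advances along the cycle q0 → q1 → q2 → q0 while other symbols loop. Accept at q0.
A 3-state machine:
        a   b  
>* q0   q0  q1 
   q1   q1  q2 
   q2   q2  q0 
(> = start, * = accepting)

start=q0 accept=q0 q0-a->q0 q0-b->q1 q1-a->q1 q1-b->q2 q2-a->q2 q2-b->q0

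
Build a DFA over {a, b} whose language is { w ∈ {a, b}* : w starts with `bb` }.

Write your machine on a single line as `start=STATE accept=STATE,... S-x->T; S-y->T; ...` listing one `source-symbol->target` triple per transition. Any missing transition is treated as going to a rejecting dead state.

Check the first 2 symbols one by one: S0 through S1 record how many have matched `bb` so far; any wrong symbol goes to the dead state S3. After all 2 match we enter the accepting sink S2.
A 4-state machine:
        a   b  
>  S0   S3  S1 
   S1   S3  S2 
 * S2   S2  S2 
   S3   S3  S3 
(> = start, * = accepting)

start=S0; accept=S2; S0-a->S3; S0-b->S1; S1-a->S3; S1-b->S2; S2-a->S2; S2-b->S2; S3-a->S3; S3-b->S3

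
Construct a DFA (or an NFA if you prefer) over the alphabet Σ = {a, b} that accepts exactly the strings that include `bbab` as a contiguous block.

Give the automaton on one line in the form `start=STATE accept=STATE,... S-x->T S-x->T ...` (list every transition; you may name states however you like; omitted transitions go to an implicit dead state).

Track how much of `bbab` has been matched so far: state s0 is no progress, s4 is the absorbing accept state reached once `bbab` has occurred. Intermediate states record partial matches; on a mismatch, fall back to the longest reusable overlap.
A 5-state machine:
        a   b  
>  s0   s0  s1 
   s1   s0  s2 
   s2   s3  s2 
   s3   s0  s4 
 * s4   s4  s4 
(> = start, * = accepting)

start=s0 accept=s4 s0-a->s0 s0-b->s1 s1-a->s0 s1-b->s2 s2-a->s3 s2-b->s2 s3-a->s0 s3-b->s4 s4-a->s4 s4-b->s4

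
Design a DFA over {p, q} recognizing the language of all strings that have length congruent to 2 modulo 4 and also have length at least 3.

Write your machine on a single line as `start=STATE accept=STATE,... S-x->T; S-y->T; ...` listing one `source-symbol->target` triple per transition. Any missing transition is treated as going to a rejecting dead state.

start=s0; accept=s6; s0-p->s1; s0-q->s1; s1-p->s2; s1-q->s2; s2-p->s3; s2-q->s3; s3-p->s4; s3-q->s4; s4-p->s5; s4-q->s5; s5-p->s6; s5-q->s6; s6-p->s3; s6-q->s3

Run two small machines in parallel and take their product. One (4 states) tracks the input length modulo 4; the other (5 states) tracks the input length, saturating at 4. Each combined state is a pair, one component from each; accept when both components accept. Equivalent product states are then merged.
A 7-state machine:
        p   q  
>  s0   s1  s1 
   s1   s2  s2 
   s2   s3  s3 
   s3   s4  s4 
   s4   s5  s5 
   s5   s6  s6 
 * s6   s3  s3 
(> = start, * = accepting)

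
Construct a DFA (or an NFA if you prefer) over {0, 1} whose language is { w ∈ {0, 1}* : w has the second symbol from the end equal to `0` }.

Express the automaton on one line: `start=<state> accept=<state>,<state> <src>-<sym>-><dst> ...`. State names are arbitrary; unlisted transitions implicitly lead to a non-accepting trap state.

A DFA must remember the last 2 symbols (since which symbol is second-to-last isn't known until the input ends). Use one state per possible window of the last ≤2 symbols; accept from those whose window starts with `0`.
A 7-state machine:
        0   1  
>  s0   s1  s2 
   s1   s3  s4 
   s2   s5  s6 
 * s3   s3  s4 
 * s4   s5  s6 
   s5   s3  s4 
   s6   s5  s6 
(> = start, * = accepting)

start=s0 accept=s3,s4 s0-0->s1 s0-1->s2 s1-0->s3 s1-1->s4 s2-0->s5 s2-1->s6 s3-0->s3 s3-1->s4 s4-0->s5 s4-1->s6 s5-0->s3 s5-1->s4 s6-0->s5 s6-1->s6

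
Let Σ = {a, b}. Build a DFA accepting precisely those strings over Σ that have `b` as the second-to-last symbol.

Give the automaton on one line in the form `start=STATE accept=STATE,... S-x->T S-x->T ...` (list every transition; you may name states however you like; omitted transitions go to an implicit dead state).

A DFA must remember the last 2 symbols (since which symbol is second-to-last isn't known until the input ends). Use one state per possible window of the last ≤2 symbols; accept from those whose window starts with `b`.
        a   b  
>  q0   q1  q2 
   q1   q3  q4 
   q2   q5  q6 
   q3   q3  q4 
   q4   q5  q6 
 * q5   q3  q4 
 * q6   q5  q6 
(> = start, * = accepting)

start=q0 accept=q5,q6 q0-a->q1 q0-b->q2 q1-a->q3 q1-b->q4 q2-a->q5 q2-b->q6 q3-a->q3 q3-b->q4 q4-a->q5 q4-b->q6 q5-a->q3 q5-b->q4 q6-a->q5 q6-b->q6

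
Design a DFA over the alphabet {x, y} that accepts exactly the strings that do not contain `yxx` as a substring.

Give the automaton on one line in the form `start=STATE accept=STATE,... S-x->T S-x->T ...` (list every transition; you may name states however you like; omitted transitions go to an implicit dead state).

Track partial matches of the forbidden pattern `yxx`. State q3 is a dead state reached once `yxx` has occurred; every other state accepts. q0 means no part of `yxx` is currently matched.
        x   y  
>* q0   q0  q1 
 * q1   q2  q1 
 * q2   q3  q1 
   q3   q3  q3 
(> = start, * = accepting)

start=q0 accept=q0,q1,q2 q0-x->q0 q0-y->q1 q1-x->q2 q1-y->q1 q2-x->q3 q2-y->q1 q3-x->q3 q3-y->q3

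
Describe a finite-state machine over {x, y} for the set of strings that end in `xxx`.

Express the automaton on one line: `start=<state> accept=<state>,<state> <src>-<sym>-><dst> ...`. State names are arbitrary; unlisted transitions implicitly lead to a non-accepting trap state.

Remember how much of `xxx` the current input suffix matches. State q0 means no match yet; q1 means the last symbol is `x`; q2 means the last 2 symbols are `xx`; q3 means the last 3 symbols are `xxx`. Only q3 accepts. On a mismatch, fall back to the longest proper suffix that is still a prefix of `xxx`.
4 states suffice.
        x   y  
>  q0   q1  q0 
   q1   q2  q0 
   q2   q3  q0 
 * q3   q3  q0 
(> = start, * = accepting)

start=q0 accept=q3 q0-x->q1 q0-y->q0 q1-x->q2 q1-y->q0 q2-x->q3 q2-y->q0 q3-x->q3 q3-y->q0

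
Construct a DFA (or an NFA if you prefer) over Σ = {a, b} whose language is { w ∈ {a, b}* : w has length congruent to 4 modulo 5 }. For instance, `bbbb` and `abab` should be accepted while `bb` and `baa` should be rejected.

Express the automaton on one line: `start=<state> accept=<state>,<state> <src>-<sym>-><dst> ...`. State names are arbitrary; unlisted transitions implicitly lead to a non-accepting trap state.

start=s0 accept=s4 s0-a->s1 s0-b->s1 s1-a->s2 s1-b->s2 s2-a->s3 s2-b->s3 s3-a->s4 s3-b->s4 s4-a->s0 s4-b->s0

Only the length mod 5 matters, so use a 5-cycle: from any state, every input symbol moves to the next state, wrapping s4 back to s0. Mark s4 accepting.
A 5-state machine:
        a   b  
>  s0   s1  s1 
   s1   s2  s2 
   s2   s3  s3 
   s3   s4  s4 
 * s4   s0  s0 
(> = start, * = accepting)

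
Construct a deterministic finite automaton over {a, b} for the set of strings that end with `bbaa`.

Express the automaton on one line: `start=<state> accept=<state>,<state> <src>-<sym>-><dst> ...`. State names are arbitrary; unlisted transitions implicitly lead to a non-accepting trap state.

Let each state record the length of the longest suffix of the input read so far that is also a prefix of `bbaa`. q1 means the last symbol is `b`; q2 means the last 2 symbols are `bb`; q3 means the last 3 symbols are `bba`; q4 means the last 4 symbols are `bbaa`. Accept only at q4, where the string currently ends in `bbaa`.
With 5 states:
        a   b  
>  q0   q0  q1 
   q1   q0  q2 
   q2   q3  q2 
   q3   q4  q1 
 * q4   q0  q1 
(> = start, * = accepting)

start=q0 accept=q4 q0-a->q0 q0-b->q1 q1-a->q0 q1-b->q2 q2-a->q3 q2-b->q2 q3-a->q4 q3-b->q1 q4-a->q0 q4-b->q1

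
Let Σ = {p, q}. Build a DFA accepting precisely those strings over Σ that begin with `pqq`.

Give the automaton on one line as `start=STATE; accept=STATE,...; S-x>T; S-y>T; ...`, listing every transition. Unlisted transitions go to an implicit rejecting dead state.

start=s0; accept=s3; s0-p>s1; s0-q>s4; s1-p>s4; s1-q>s2; s2-p>s4; s2-q>s3; s3-p>s3; s3-q>s3; s4-p>s4; s4-q>s4

Check the first 3 symbols one by one: s0 through s2 record how many have matched `pqq` so far; any wrong symbol goes to the dead state s4. After all 3 match we enter the accepting sink s3.
        p   q  
>  s0   s1  s4 
   s1   s4  s2 
   s2   s4  s3 
 * s3   s3  s3 
   s4   s4  s4 
(> = start, * = accepting)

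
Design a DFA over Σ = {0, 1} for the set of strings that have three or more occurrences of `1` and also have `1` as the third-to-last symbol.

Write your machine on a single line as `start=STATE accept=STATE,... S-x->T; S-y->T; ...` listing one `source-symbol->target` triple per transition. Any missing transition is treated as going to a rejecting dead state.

Handle the two conditions separately and then intersect. The first has 5 states tracking the count of `1`s, saturating at 4; the second has 15 states tracking the last 3 symbols read. A product state is a pair (one from each), accepting exactly when both do. Equivalent product states are then merged.
With 14 states:
          0    1  
>  S0     S0   S1 
   S1     S2   S3 
   S2     S2   S4 
   S3     S5   S6 
   S4     S5   S7 
   S5     S8   S9 
 * S6    S10   S6 
   S7    S10   S6 
   S8     S8  S11 
 * S9    S12   S7 
 * S10   S13   S9 
   S11   S12   S7 
   S12   S13   S9 
 * S13    S8  S11 
(> = start, * = accepting)

start=S0; accept=S6,S9,S10,S13; S0-0->S0; S0-1->S1; S1-0->S2; S1-1->S3; S2-0->S2; S2-1->S4; S3-0->S5; S3-1->S6; S4-0->S5; S4-1->S7; S5-0->S8; S5-1->S9; S6-0->S10; S6-1->S6; S7-0->S10; S7-1->S6; S8-0->S8; S8-1->S11; S9-0->S12; S9-1->S7; S10-0->S13; S10-1->S9; S11-0->S12; S11-1->S7; S12-0->S13; S12-1->S9; S13-0->S8; S13-1->S11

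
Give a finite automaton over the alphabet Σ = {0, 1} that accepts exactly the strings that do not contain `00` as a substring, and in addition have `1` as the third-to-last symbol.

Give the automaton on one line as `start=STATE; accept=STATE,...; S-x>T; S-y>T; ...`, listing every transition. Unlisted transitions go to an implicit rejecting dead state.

Run two small machines in parallel and take their product. One (3 states) tracks partial matches of the forbidden pattern `00`; the other (15 states) tracks the last 3 symbols read. Each combined state is a pair, one component from each; accept when both components accept. Equivalent product states are then merged.
A 9-state machine:
        0   1  
>  S0   S1  S2 
   S1   S3  S2 
   S2   S4  S5 
   S3   S3  S3 
   S4   S3  S6 
   S5   S7  S8 
 * S6   S4  S5 
 * S7   S3  S6 
 * S8   S7  S8 
(> = start, * = accepting)

start=S0; accept=S6,S7,S8; S0-0>S1; S0-1>S2; S1-0>S3; S1-1>S2; S2-0>S4; S2-1>S5; S3-0>S3; S3-1>S3; S4-0>S3; S4-1>S6; S5-0>S7; S5-1>S8; S6-0>S4; S6-1>S5; S7-0>S3; S7-1>S6; S8-0>S7; S8-1>S8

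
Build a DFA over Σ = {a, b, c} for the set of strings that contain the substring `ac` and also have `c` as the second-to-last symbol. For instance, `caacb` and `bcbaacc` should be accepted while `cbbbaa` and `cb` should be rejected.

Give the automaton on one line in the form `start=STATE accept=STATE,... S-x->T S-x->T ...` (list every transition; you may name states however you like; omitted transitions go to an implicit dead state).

Handle the two conditions separately and then intersect. One (3 states) tracks whether and how much of `ac` has been seen; the other (13 states) tracks the last 2 symbols read. Each combined state is a pair, one component from each; accept when both components accept. Minimizing collapses redundant product states.
A 6-state machine:
        a   b   c  
>  q0   q1  q0  q0 
   q1   q1  q0  q2 
   q2   q3  q3  q4 
 * q3   q5  q5  q2 
 * q4   q3  q3  q4 
   q5   q5  q5  q2 
(> = start, * = accepting)

start=q0 accept=q3,q4 q0-a->q1 q0-b->q0 q0-c->q0 q1-a->q1 q1-b->q0 q1-c->q2 q2-a->q3 q2-b->q3 q2-c->q4 q3-a->q5 q3-b->q5 q3-c->q2 q4-a->q3 q4-b->q3 q4-c->q4 q5-a->q5 q5-b->q5 q5-c->q2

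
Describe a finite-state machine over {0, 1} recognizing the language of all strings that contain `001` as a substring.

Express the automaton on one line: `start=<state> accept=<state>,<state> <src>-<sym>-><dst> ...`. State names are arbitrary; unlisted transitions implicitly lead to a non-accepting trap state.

start=A accept=D A-0->B A-1->A B-0->C B-1->A C-0->C C-1->D D-0->D D-1->D

States A..C record the length of the longest prefix of `001` that matches the current input suffix. Reaching D means `001` has been seen, and we stay there forever. Accept from D.
With 4 states:
       0  1 
>  A   B  A 
   B   C  A 
   C   C  D 
 * D   D  D 
(> = start, * = accepting)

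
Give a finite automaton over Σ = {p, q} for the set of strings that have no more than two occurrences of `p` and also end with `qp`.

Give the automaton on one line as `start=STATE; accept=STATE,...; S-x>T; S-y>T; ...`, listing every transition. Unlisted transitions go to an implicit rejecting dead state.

Build one automaton per condition and run them in lockstep. One (4 states) tracks the count of `p`s, saturating at 3; the other (3 states) tracks how much of the suffix `qp` has currently been matched. Each combined state is a pair, one component from each; accept when both components accept.
11 states suffice.
          p    q  
>  S0     S1   S2 
   S1     S3   S4 
   S2     S5   S2 
   S3     S6   S7 
   S4     S8   S4 
 * S5     S3   S4 
   S6     S6   S9 
   S7    S10   S7 
 * S8     S6   S7 
   S9    S10   S9 
   S10    S6   S9 
(> = start, * = accepting)

start=S0; accept=S5,S8; S0-p>S1; S0-q>S2; S1-p>S3; S1-q>S4; S2-p>S5; S2-q>S2; S3-p>S6; S3-q>S7; S4-p>S8; S4-q>S4; S5-p>S3; S5-q>S4; S6-p>S6; S6-q>S9; S7-p>S10; S7-q>S7; S8-p>S6; S8-q>S7; S9-p>S10; S9-q>S9; S10-p>S6; S10-q>S9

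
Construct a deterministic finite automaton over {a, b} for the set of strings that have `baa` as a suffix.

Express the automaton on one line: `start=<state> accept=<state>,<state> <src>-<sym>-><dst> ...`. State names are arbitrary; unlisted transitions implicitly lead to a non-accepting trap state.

start=q0 accept=q3 q0-a->q0 q0-b->q1 q1-a->q2 q1-b->q1 q2-a->q3 q2-b->q1 q3-a->q0 q3-b->q1

Let each state record the length of the longest suffix of the input read so far that is also a prefix of `baa`. q1 means the last symbol is `b`; q2 means the last 2 symbols are `ba`; q3 means the last 3 symbols are `baa`. Accept only at q3, where the string currently ends in `baa`.
A 4-state machine:
        a   b  
>  q0   q0  q1 
   q1   q2  q1 
   q2   q3  q1 
 * q3   q0  q1 
(> = start, * = accepting)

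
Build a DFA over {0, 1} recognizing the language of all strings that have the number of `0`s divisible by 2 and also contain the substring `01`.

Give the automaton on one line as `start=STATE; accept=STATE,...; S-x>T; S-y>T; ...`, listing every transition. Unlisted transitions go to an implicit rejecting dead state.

Handle the two conditions separately and then intersect. One (2 states) tracks the count of `0`s modulo 2; the other (3 states) tracks whether and how much of `01` has been seen. Each combined state is a pair, one component from each; accept when both components accept.
A 5-state machine:
        0   1  
>  S0   S1  S0 
   S1   S2  S3 
   S2   S1  S4 
   S3   S4  S3 
 * S4   S3  S4 
(> = start, * = accepting)

start=S0; accept=S4; S0-0>S1; S0-1>S0; S1-0>S2; S1-1>S3; S2-0>S1; S2-1>S4; S3-0>S4; S3-1>S3; S4-0>S3; S4-1>S4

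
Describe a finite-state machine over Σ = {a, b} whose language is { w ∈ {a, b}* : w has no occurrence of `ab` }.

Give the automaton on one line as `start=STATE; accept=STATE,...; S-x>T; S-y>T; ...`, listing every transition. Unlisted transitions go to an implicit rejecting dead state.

This is the complement of 'contains `ab`'. Use the same substring-matching states — q0 through q2 holding how much of `ab` has just been matched — but flip the accepting set: everything except the trap q2 accepts.
        a   b  
>* q0   q1  q0 
 * q1   q1  q2 
   q2   q2  q2 
(> = start, * = accepting)

start=q0; accept=q0,q1; q0-a>q1; q0-b>q0; q1-a>q1; q1-b>q2; q2-a>q2; q2-b>q2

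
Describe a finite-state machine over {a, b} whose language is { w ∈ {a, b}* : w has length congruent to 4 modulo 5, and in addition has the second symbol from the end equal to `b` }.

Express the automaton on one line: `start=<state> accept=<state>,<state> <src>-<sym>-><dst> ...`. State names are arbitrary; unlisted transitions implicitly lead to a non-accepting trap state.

start=S0 accept=S13,S14 S0-a->S1 S0-b->S2 S1-a->S3 S1-b->S4 S2-a->S5 S2-b->S6 S3-a->S7 S3-b->S8 S4-a->S9 S4-b->S10 S5-a->S7 S5-b->S8 S6-a->S9 S6-b->S10 S7-a->S11 S7-b->S12 S8-a->S13 S8-b->S14 S9-a->S11 S9-b->S12 S10-a->S13 S10-b->S14 S11-a->S15 S11-b->S16 S12-a->S17 S12-b->S18 S13-a->S15 S13-b->S16 S14-a->S17 S14-b->S18 S15-a->S19 S15-b->S20 S16-a->S21 S16-b->S22 S17-a->S19 S17-b->S20 S18-a->S21 S18-b->S22 S19-a->S3 S19-b->S4 S20-a->S5 S20-b->S6 S21-a->S3 S21-b->S4 S22-a->S5 S22-b->S6

Handle the two conditions separately and then intersect. The first has 5 states tracking the input length modulo 5; the second has 7 states tracking the last 2 symbols read. A product state is a pair (one from each), accepting exactly when both do.
          a    b  
>  S0     S1   S2 
   S1     S3   S4 
   S2     S5   S6 
   S3     S7   S8 
   S4     S9  S10 
   S5     S7   S8 
   S6     S9  S10 
   S7    S11  S12 
   S8    S13  S14 
   S9    S11  S12 
   S10   S13  S14 
   S11   S15  S16 
   S12   S17  S18 
 * S13   S15  S16 
 * S14   S17  S18 
   S15   S19  S20 
   S16   S21  S22 
   S17   S19  S20 
   S18   S21  S22 
   S19    S3   S4 
   S20    S5   S6 
   S21    S3   S4 
   S22    S5   S6 
(> = start, * = accepting)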